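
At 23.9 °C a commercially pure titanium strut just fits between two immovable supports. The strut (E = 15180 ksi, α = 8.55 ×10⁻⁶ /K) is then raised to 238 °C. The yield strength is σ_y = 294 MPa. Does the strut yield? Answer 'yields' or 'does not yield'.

does not yield

E = 15180 ksi = 104.7 GPa.
ΔT = 214.1 K. Constrained thermal stress σ = E·α·ΔT = 104.7×10³ MPa × 8.55×10⁻⁶ × 214.1 = 192 MPa (compressive).
Compare to σ_y = 294 MPa: σ < σ_y, so it does not yield.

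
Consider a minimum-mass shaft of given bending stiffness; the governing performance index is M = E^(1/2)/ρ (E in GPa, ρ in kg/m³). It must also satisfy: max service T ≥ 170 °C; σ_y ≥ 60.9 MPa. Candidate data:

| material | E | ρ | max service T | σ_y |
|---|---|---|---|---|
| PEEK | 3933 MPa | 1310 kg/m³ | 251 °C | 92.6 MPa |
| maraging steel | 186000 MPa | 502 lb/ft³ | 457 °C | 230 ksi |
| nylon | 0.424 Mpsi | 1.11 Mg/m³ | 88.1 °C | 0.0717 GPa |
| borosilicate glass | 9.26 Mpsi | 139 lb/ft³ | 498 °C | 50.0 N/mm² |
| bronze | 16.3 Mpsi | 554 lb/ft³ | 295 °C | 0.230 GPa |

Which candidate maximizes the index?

maraging steel

Screen on constraints: max service T ≥ 170 °C; σ_y ≥ 60.9 MPa. Survivors: PEEK, maraging steel, bronze.
In SI units:
  PEEK: E = 3.933 GPa, ρ = 1310 kg/m³
  maraging steel: E = 186.0 GPa, ρ = 8041 kg/m³
  bronze: E = 112.4 GPa, ρ = 8874 kg/m³
  maraging steel: M = 1.70×10⁻³
  PEEK: M = 1.51×10⁻³
  bronze: M = 1.19×10⁻³
The maximum is for maraging steel.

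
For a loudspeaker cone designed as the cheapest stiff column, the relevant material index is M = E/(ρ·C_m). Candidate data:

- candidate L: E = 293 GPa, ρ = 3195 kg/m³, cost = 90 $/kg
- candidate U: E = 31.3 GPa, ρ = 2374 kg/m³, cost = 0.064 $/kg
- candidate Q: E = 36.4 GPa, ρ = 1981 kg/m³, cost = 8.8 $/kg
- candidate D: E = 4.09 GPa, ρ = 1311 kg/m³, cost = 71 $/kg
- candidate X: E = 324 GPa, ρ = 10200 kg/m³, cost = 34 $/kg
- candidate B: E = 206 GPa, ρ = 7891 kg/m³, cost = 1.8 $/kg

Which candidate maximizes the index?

Evaluate M for each candidate:
  candidate U: M = 206 MN·m per $
  candidate B: M = 14.5 MN·m per $
  candidate Q: M = 2.09 MN·m per $
  candidate L: M = 1.02 MN·m per $
  candidate X: M = 0.934 MN·m per $
  candidate D: M = 0.0439 MN·m per $
The maximum is for candidate U.

candidate U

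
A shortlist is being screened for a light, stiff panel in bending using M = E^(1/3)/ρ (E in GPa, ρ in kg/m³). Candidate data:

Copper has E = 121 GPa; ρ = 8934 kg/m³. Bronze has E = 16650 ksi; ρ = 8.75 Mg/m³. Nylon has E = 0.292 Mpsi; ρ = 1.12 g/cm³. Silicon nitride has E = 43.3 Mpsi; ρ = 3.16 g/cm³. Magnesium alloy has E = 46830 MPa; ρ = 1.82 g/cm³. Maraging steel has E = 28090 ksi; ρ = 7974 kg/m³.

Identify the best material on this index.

Putting every candidate on a common basis:
  copper: E = 121.0 GPa, ρ = 8934 kg/m³
  bronze: E = 114.8 GPa, ρ = 8750 kg/m³
  nylon: E = 2.013 GPa, ρ = 1120 kg/m³
  silicon nitride: E = 298.5 GPa, ρ = 3160 kg/m³
  magnesium alloy: E = 46.83 GPa, ρ = 1820 kg/m³
  maraging steel: E = 193.7 GPa, ρ = 7974 kg/m³
  silicon nitride: M = 2.12×10⁻³
  magnesium alloy: M = 1.98×10⁻³
  nylon: M = 1.13×10⁻³
  maraging steel: M = 0.726×10⁻³
  bronze: M = 0.555×10⁻³
  copper: M = 0.554×10⁻³
The maximum is for silicon nitride.

silicon nitride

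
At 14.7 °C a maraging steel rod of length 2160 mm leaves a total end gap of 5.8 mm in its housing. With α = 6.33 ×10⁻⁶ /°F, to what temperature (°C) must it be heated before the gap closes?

250 °C

α = 6.33×10⁻⁶/°F × 9/5 = 11.4×10⁻⁶/K.
α·L₀·ΔT = 5.8 mm ⇒ ΔT = 5.8 / (11.4×10⁻⁶ × 2160.0) = 235.7 K.
T = 14.7 + 235.7 = 250.4 °C.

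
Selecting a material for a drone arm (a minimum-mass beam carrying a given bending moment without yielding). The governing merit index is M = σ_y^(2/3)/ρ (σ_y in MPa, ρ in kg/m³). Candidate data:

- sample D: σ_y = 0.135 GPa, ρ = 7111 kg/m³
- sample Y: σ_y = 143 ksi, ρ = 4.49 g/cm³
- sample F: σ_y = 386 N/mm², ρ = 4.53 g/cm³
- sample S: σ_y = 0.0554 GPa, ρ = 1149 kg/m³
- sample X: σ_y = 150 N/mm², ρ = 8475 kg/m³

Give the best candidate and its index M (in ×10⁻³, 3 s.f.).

In SI units:
  sample D: σ_y = 135.0 MPa, ρ = 7111 kg/m³
  sample Y: σ_y = 986.0 MPa, ρ = 4490 kg/m³
  sample F: σ_y = 386.0 MPa, ρ = 4530 kg/m³
  sample S: σ_y = 55.40 MPa, ρ = 1149 kg/m³
  sample X: σ_y = 150.0 MPa, ρ = 8475 kg/m³
  sample Y: M = 22.1×10⁻³
  sample S: M = 12.6×10⁻³
  sample F: M = 11.7×10⁻³
  sample D: M = 3.70×10⁻³
  sample X: M = 3.33×10⁻³
The maximum is for sample Y.

sample Y, M = 22.1×10⁻³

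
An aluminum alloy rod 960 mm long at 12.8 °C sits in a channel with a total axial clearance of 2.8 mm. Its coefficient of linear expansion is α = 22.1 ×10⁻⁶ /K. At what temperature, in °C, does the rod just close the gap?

145 °C

α·L₀·ΔT = 2.8 mm ⇒ ΔT = 2.8 / (22.1×10⁻⁶ × 960.0) = 132.0 K.
T = 12.8 + 132.0 = 144.8 °C.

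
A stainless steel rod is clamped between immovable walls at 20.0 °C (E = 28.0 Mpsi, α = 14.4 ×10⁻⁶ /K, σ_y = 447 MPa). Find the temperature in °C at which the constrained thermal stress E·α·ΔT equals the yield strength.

181 °C

E = 28.0 Mpsi = 193.1 GPa.
E·α·ΔT = 447.0 MPa ⇒ ΔT = 447.0 / (193.1×10³ × 14.4×10⁻⁶) = 160.8 K.
T = 20.0 + 160.8 = 180.8 °C.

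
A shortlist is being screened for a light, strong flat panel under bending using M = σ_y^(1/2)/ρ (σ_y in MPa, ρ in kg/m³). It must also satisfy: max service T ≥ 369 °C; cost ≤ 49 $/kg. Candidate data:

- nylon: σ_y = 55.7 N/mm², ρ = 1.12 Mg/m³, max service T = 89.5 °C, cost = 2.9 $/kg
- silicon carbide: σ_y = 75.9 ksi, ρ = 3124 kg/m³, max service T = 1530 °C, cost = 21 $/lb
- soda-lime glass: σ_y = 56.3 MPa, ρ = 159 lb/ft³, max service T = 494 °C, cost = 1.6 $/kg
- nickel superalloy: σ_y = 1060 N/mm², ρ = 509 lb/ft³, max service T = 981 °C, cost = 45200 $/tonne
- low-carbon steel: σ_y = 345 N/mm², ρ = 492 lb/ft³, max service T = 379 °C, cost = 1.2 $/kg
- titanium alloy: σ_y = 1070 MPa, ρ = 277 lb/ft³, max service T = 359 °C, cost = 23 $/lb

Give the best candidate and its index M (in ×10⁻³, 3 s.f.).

Screen on constraints: max service T ≥ 369 °C; cost ≤ 49 $/kg. Survivors: silicon carbide, soda-lime glass, nickel superalloy, low-carbon steel.
After converting to SI:
  silicon carbide: σ_y = 523.3 MPa, ρ = 3124 kg/m³
  soda-lime glass: σ_y = 56.30 MPa, ρ = 2547 kg/m³
  nickel superalloy: σ_y = 1060 MPa, ρ = 8153 kg/m³
  low-carbon steel: σ_y = 345.0 MPa, ρ = 7881 kg/m³
  silicon carbide: M = 7.32×10⁻³
  nickel superalloy: M = 3.99×10⁻³
  soda-lime glass: M = 2.95×10⁻³
  low-carbon steel: M = 2.36×10⁻³
Silicon carbide ranks first.

silicon carbide, M = 7.32×10⁻³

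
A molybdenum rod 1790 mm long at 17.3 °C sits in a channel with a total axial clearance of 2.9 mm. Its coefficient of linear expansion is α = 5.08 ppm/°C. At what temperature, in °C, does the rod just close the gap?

336 °C

α·L₀·ΔT = 2.9 mm ⇒ ΔT = 2.9 / (5.08×10⁻⁶ × 1790.0) = 318.9 K.
T = 17.3 + 318.9 = 336.2 °C.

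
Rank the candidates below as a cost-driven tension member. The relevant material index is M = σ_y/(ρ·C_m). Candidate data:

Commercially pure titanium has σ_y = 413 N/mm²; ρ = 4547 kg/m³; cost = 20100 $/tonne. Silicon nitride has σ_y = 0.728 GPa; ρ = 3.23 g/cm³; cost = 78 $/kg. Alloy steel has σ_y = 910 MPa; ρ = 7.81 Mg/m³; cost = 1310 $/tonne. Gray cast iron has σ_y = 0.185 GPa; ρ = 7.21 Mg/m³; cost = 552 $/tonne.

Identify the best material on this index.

alloy steel

After converting to SI:
  commercially pure titanium: σ_y = 413.0 MPa, ρ = 4547 kg/m³, cost = 20.10 $/kg
  silicon nitride: σ_y = 728.0 MPa, ρ = 3230 kg/m³, cost = 78.00 $/kg
  alloy steel: σ_y = 910.0 MPa, ρ = 7810 kg/m³, cost = 1.310 $/kg
  gray cast iron: σ_y = 185.0 MPa, ρ = 7210 kg/m³, cost = 0.5520 $/kg
  alloy steel: M = 88.9 kN·m per $
  gray cast iron: M = 46.5 kN·m per $
  commercially pure titanium: M = 4.52 kN·m per $
  silicon nitride: M = 2.89 kN·m per $
Alloy steel has the largest M.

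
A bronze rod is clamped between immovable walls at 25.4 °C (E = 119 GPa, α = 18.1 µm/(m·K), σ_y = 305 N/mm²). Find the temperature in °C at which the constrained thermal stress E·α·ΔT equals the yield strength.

167 °C

σ_y = 305 N/mm² = 305.0 MPa.
E·α·ΔT = 305.0 MPa ⇒ ΔT = 305.0 / (119.0×10³ × 18.1×10⁻⁶) = 141.6 K.
T = 25.4 + 141.6 = 167.0 °C.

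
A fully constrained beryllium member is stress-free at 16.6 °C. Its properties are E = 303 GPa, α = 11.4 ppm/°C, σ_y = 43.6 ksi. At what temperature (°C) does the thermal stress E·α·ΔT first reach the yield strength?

σ_y = 43.6 ksi = 300.6 MPa.
E·α·ΔT = 300.6 MPa ⇒ ΔT = 300.6 / (303.0×10³ × 11.4×10⁻⁶) = 87.03 K.
T = 16.6 + 87.03 = 103.6 °C.

104 °C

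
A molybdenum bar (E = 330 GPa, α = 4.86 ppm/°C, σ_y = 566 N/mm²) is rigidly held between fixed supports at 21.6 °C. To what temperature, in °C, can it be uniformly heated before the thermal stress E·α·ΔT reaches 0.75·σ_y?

σ_y = 566 N/mm² = 566.0 MPa.
E·α·ΔT = 424.5 MPa ⇒ ΔT = 424.5 / (330.0×10³ × 4.86×10⁻⁶) = 264.7 K.
T = 21.6 + 264.7 = 286.3 °C.

286 °C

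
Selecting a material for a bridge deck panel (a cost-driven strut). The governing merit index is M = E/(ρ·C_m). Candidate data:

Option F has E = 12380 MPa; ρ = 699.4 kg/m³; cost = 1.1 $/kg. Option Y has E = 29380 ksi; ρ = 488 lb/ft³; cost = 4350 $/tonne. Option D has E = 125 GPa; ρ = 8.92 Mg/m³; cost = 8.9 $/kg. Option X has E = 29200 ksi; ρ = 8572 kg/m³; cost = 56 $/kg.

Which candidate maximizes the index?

Normalizing units and computing the index:
  option F: E = 12.38 GPa, ρ = 699.4 kg/m³, cost = 1.100 $/kg
  option Y: E = 202.6 GPa, ρ = 7817 kg/m³, cost = 4.350 $/kg
  option D: E = 125.0 GPa, ρ = 8920 kg/m³, cost = 8.900 $/kg
  option X: E = 201.3 GPa, ρ = 8572 kg/m³, cost = 56.00 $/kg
  option F: M = 16.1 MN·m per $
  option Y: M = 5.96 MN·m per $
  option D: M = 1.57 MN·m per $
  option X: M = 0.419 MN·m per $
Option F has the largest M.

option F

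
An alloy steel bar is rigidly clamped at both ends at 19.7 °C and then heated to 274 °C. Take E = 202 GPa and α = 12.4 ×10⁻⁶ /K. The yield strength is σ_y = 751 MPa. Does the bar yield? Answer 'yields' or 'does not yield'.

ΔT = 254.3 K. Constrained thermal stress σ = E·α·ΔT = 202.0×10³ MPa × 12.4×10⁻⁶ × 254.3 = 637 MPa (compressive).
Compare to σ_y = 751 MPa: σ < σ_y, so it does not yield.

does not yield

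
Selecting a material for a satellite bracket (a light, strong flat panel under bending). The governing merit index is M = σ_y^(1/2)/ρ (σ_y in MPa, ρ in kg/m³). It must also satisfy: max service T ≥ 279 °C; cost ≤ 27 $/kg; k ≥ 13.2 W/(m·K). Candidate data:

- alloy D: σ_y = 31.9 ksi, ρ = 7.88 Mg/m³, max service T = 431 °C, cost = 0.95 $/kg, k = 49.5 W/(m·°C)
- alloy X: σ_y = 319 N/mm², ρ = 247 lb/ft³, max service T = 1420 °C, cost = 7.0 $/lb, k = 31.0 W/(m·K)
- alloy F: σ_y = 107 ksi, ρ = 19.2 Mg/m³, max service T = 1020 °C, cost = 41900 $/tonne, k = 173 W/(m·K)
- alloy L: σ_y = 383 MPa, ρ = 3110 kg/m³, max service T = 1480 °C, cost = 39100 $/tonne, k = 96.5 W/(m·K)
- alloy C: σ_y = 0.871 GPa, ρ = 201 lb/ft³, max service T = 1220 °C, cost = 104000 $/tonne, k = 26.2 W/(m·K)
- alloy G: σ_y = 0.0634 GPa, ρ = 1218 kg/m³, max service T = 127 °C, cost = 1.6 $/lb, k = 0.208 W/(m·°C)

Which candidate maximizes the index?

alloy X

Screen on constraints: max service T ≥ 279 °C; cost ≤ 27 $/kg; k ≥ 13.2 W/(m·K). Survivors: alloy D, alloy X.
In SI units:
  alloy D: σ_y = 219.9 MPa, ρ = 7880 kg/m³
  alloy X: σ_y = 319.0 MPa, ρ = 3957 kg/m³
  alloy X: M = 4.51×10⁻³
  alloy D: M = 1.88×10⁻³
Alloy X ranks first.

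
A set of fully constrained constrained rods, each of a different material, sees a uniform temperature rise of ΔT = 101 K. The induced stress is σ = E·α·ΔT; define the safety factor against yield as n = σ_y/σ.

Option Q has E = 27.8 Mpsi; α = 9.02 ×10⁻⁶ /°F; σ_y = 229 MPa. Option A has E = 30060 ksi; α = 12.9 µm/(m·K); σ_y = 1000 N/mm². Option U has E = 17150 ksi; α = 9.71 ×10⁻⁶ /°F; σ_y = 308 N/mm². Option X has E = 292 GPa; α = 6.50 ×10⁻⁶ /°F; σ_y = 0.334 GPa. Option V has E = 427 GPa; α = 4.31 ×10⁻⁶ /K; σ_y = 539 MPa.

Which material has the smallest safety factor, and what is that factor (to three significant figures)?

option Q, n = 0.729

In consistent units (E in GPa, α in ×10⁻⁶/K, σ_y in MPa):
  option Q: E = 191.7, α = 16.2, σ_y = 229.0 → σ = 314 MPa, n = 0.729
  option A: E = 207.3, α = 12.9, σ_y = 1000 → σ = 270 MPa, n = 3.70
  option U: E = 118.2, α = 17.5, σ_y = 308.0 → σ = 209 MPa, n = 1.48
  option X: E = 292.0, α = 11.7, σ_y = 334.0 → σ = 345 MPa, n = 0.968
  option V: E = 427.0, α = 4.31, σ_y = 539.0 → σ = 186 MPa, n = 2.90
Smallest n: option Q with n = 0.729.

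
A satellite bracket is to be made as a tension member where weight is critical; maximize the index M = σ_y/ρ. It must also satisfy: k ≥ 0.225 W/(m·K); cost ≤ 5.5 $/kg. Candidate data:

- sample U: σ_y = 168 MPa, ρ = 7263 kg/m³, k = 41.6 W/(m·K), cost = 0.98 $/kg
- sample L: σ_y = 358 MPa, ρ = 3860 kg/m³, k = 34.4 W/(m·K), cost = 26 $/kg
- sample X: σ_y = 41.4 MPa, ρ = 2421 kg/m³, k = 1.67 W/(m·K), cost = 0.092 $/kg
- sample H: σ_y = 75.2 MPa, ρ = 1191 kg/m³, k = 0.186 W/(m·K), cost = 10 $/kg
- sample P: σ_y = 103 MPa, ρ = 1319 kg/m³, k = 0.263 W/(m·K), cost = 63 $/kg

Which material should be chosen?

Screen on constraints: k ≥ 0.225 W/(m·K); cost ≤ 5.5 $/kg. Survivors: sample U, sample X.
Computing M directly (units already consistent):
  sample U: M = 23.1 kN·m/kg
  sample X: M = 17.1 kN·m/kg
Sample U ranks first.

sample U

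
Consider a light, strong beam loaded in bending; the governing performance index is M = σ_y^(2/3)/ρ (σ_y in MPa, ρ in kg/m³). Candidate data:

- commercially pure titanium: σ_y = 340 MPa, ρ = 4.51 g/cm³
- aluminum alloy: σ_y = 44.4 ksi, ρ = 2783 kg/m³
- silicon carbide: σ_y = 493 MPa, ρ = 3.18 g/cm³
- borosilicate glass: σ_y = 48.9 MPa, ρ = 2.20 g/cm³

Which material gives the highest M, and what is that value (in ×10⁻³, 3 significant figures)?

Normalizing units and computing the index:
  commercially pure titanium: σ_y = 340.0 MPa, ρ = 4510 kg/m³
  aluminum alloy: σ_y = 306.1 MPa, ρ = 2783 kg/m³
  silicon carbide: σ_y = 493.0 MPa, ρ = 3180 kg/m³
  borosilicate glass: σ_y = 48.90 MPa, ρ = 2200 kg/m³
  silicon carbide: M = 19.6×10⁻³
  aluminum alloy: M = 16.3×10⁻³
  commercially pure titanium: M = 10.8×10⁻³
  borosilicate glass: M = 6.08×10⁻³
The maximum is for silicon carbide.

silicon carbide, M = 19.6×10⁻³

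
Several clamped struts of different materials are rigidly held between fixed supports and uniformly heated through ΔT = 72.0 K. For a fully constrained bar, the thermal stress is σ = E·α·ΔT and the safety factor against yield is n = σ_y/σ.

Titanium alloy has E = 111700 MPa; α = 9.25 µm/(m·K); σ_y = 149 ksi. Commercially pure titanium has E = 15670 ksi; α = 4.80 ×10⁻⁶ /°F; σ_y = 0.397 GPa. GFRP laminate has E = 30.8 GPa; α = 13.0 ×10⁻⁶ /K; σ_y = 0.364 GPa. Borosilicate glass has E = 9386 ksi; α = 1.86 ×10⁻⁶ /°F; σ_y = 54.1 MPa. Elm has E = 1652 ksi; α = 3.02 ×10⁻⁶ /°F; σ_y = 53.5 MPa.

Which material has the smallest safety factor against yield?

In consistent units (E in GPa, α in ×10⁻⁶/K, σ_y in MPa):
  titanium alloy: E = 111.7, α = 9.25, σ_y = 1027 → σ = 74.4 MPa, n = 13.8
  commercially pure titanium: E = 108.0, α = 8.64, σ_y = 397.0 → σ = 67.2 MPa, n = 5.91
  GFRP laminate: E = 30.80, α = 13.0, σ_y = 364.0 → σ = 28.8 MPa, n = 12.6
  borosilicate glass: E = 64.71, α = 3.35, σ_y = 54.10 → σ = 15.6 MPa, n = 3.47
  elm: E = 11.39, α = 5.44, σ_y = 53.50 → σ = 4.46 MPa, n = 12.0
The minimum is borosilicate glass at n = 3.47.

borosilicate glass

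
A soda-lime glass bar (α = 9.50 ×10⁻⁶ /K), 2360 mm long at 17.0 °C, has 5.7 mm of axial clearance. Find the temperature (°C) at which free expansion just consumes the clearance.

α·L₀·ΔT = 5.7 mm ⇒ ΔT = 5.7 / (9.50×10⁻⁶ × 2360.0) = 254.2 K.
T = 17.0 + 254.2 = 271.2 °C.

271 °C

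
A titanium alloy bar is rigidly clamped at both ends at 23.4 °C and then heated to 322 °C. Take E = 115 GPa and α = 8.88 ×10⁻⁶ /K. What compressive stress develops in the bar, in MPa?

305 MPa

ΔT = 298.6 K. Constrained thermal stress σ = E·α·ΔT = 115.0×10³ MPa × 8.88×10⁻⁶ × 298.6 = 305 MPa (compressive).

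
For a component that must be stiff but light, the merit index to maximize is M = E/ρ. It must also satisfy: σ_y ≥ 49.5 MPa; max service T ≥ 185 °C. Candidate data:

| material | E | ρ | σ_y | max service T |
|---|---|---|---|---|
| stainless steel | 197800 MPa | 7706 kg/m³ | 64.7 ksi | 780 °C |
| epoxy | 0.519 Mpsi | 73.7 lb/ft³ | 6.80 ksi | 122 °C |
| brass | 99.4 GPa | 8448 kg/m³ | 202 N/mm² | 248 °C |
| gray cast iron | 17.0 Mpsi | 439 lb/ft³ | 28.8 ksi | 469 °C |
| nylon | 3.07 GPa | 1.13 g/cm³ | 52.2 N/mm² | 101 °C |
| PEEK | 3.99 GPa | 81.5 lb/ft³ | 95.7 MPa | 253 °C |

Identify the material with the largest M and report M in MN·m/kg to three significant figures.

stainless steel, M = 25.7 MN·m/kg

Screen on constraints: σ_y ≥ 49.5 MPa; max service T ≥ 185 °C. Survivors: stainless steel, brass, gray cast iron, PEEK.
In SI units:
  stainless steel: E = 197.8 GPa, ρ = 7706 kg/m³
  brass: E = 99.40 GPa, ρ = 8448 kg/m³
  gray cast iron: E = 117.2 GPa, ρ = 7032 kg/m³
  PEEK: E = 3.990 GPa, ρ = 1306 kg/m³
  stainless steel: M = 25.7 MN·m/kg
  gray cast iron: M = 16.7 MN·m/kg
  brass: M = 11.8 MN·m/kg
  PEEK: M = 3.06 MN·m/kg
Stainless steel ranks first.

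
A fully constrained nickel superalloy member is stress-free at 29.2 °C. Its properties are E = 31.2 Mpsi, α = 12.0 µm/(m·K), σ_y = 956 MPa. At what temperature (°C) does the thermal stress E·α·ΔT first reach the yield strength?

400 °C

E = 31.2 Mpsi = 215.1 GPa.
E·α·ΔT = 956.0 MPa ⇒ ΔT = 956.0 / (215.1×10³ × 12.0×10⁻⁶) = 370.3 K.
T = 29.2 + 370.3 = 399.5 °C.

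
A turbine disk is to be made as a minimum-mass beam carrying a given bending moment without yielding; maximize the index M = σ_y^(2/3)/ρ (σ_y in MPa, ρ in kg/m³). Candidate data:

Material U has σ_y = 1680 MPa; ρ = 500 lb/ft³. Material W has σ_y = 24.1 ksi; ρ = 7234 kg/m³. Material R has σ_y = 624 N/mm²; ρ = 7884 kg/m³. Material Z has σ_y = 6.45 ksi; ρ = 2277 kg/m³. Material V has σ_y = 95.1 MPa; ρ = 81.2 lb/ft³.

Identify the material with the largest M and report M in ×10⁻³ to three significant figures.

Putting every candidate on a common basis:
  material U: σ_y = 1680 MPa, ρ = 8009 kg/m³
  material W: σ_y = 166.2 MPa, ρ = 7234 kg/m³
  material R: σ_y = 624.0 MPa, ρ = 7884 kg/m³
  material Z: σ_y = 44.47 MPa, ρ = 2277 kg/m³
  material V: σ_y = 95.10 MPa, ρ = 1301 kg/m³
  material U: M = 17.6×10⁻³
  material V: M = 16.0×10⁻³
  material R: M = 9.26×10⁻³
  material Z: M = 5.51×10⁻³
  material W: M = 4.18×10⁻³
The maximum is for material U.

material U, M = 17.6×10⁻³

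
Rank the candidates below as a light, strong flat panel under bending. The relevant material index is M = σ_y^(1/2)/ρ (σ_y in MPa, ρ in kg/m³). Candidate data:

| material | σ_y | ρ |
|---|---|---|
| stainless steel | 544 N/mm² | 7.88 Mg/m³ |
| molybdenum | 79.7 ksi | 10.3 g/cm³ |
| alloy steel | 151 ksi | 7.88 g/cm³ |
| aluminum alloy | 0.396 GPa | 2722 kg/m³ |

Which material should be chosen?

aluminum alloy

After converting to SI:
  stainless steel: σ_y = 544.0 MPa, ρ = 7880 kg/m³
  molybdenum: σ_y = 549.5 MPa, ρ = 10300 kg/m³
  alloy steel: σ_y = 1041 MPa, ρ = 7880 kg/m³
  aluminum alloy: σ_y = 396.0 MPa, ρ = 2722 kg/m³
  aluminum alloy: M = 7.31×10⁻³
  alloy steel: M = 4.09×10⁻³
  stainless steel: M = 2.96×10⁻³
  molybdenum: M = 2.28×10⁻³
Highest index: aluminum alloy.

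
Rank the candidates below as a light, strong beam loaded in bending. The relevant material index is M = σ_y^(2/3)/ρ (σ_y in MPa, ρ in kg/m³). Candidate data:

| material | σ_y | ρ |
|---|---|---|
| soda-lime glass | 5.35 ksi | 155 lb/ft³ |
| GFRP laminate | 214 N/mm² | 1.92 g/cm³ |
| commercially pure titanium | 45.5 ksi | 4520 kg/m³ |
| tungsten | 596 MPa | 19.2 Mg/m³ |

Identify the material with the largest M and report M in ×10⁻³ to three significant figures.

Putting every candidate on a common basis:
  soda-lime glass: σ_y = 36.89 MPa, ρ = 2483 kg/m³
  GFRP laminate: σ_y = 214.0 MPa, ρ = 1920 kg/m³
  commercially pure titanium: σ_y = 313.7 MPa, ρ = 4520 kg/m³
  tungsten: σ_y = 596.0 MPa, ρ = 19200 kg/m³
  GFRP laminate: M = 18.6×10⁻³
  commercially pure titanium: M = 10.2×10⁻³
  soda-lime glass: M = 4.46×10⁻³
  tungsten: M = 3.69×10⁻³
Highest index: GFRP laminate.

GFRP laminate, M = 18.6×10⁻³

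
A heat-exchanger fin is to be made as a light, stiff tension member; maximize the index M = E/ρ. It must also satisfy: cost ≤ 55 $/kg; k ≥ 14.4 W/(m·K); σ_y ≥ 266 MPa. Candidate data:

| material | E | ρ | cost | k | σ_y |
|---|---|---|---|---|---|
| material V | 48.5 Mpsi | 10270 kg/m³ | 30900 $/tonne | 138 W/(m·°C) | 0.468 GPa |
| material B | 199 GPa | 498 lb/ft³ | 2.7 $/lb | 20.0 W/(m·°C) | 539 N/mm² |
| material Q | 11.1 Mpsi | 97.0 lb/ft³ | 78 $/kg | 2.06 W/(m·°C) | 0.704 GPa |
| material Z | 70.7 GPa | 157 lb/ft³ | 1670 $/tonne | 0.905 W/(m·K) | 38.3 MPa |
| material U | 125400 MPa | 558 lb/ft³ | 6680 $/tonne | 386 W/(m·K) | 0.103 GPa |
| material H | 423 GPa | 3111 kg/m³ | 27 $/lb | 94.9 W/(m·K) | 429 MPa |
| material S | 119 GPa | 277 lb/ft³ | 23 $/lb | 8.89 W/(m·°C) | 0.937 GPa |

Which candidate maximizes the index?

Screen on constraints: cost ≤ 55 $/kg; k ≥ 14.4 W/(m·K); σ_y ≥ 266 MPa. Survivors: material V, material B.
Normalizing units and computing the index:
  material V: E = 334.4 GPa, ρ = 10270 kg/m³
  material B: E = 199.0 GPa, ρ = 7977 kg/m³
  material V: M = 32.6 MN·m/kg
  material B: M = 24.9 MN·m/kg
The maximum is for material V.

material V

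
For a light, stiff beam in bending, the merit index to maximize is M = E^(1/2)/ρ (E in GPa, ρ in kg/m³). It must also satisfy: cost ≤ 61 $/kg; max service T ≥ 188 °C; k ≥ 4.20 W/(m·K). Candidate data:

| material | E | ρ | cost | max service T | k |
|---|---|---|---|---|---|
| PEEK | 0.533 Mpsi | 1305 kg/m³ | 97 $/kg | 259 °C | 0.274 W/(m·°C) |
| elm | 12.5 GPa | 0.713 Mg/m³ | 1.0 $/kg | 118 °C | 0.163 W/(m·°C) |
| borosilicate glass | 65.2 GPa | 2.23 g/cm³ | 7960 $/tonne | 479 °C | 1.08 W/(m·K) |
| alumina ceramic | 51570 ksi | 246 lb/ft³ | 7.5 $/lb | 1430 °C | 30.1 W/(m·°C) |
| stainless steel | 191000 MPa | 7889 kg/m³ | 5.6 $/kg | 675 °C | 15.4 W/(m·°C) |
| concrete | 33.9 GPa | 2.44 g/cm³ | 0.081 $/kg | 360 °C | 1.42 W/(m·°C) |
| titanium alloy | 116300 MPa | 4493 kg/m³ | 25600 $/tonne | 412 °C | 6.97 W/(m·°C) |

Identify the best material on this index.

alumina ceramic

Screen on constraints: cost ≤ 61 $/kg; max service T ≥ 188 °C; k ≥ 4.20 W/(m·K). Survivors: alumina ceramic, stainless steel, titanium alloy.
Convert each candidate to consistent units, then evaluate M:
  alumina ceramic: E = 355.6 GPa, ρ = 3941 kg/m³
  stainless steel: E = 191.0 GPa, ρ = 7889 kg/m³
  titanium alloy: E = 116.3 GPa, ρ = 4493 kg/m³
  alumina ceramic: M = 4.79×10⁻³
  titanium alloy: M = 2.40×10⁻³
  stainless steel: M = 1.75×10⁻³
The maximum is for alumina ceramic.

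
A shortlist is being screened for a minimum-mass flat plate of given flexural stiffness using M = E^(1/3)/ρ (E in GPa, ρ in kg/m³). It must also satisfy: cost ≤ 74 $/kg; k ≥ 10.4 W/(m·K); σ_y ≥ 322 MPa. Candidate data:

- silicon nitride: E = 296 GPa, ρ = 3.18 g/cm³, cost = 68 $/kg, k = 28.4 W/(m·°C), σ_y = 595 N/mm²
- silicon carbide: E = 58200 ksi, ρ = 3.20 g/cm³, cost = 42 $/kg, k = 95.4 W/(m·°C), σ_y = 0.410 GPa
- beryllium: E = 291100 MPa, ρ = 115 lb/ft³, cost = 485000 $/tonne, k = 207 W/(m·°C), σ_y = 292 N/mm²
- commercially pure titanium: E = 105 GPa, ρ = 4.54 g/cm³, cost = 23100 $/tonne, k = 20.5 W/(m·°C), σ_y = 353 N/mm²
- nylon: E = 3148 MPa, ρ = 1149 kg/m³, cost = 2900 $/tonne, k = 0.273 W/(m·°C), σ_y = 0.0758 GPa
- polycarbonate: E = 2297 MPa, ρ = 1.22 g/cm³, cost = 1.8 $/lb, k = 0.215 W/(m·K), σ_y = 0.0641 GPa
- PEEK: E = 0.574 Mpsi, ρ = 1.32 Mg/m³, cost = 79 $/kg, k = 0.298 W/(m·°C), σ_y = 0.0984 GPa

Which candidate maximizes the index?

silicon carbide

Screen on constraints: cost ≤ 74 $/kg; k ≥ 10.4 W/(m·K); σ_y ≥ 322 MPa. Survivors: silicon nitride, silicon carbide, commercially pure titanium.
In SI units:
  silicon nitride: E = 296.0 GPa, ρ = 3180 kg/m³
  silicon carbide: E = 401.3 GPa, ρ = 3200 kg/m³
  commercially pure titanium: E = 105.0 GPa, ρ = 4540 kg/m³
  silicon carbide: M = 2.30×10⁻³
  silicon nitride: M = 2.10×10⁻³
  commercially pure titanium: M = 1.04×10⁻³
Silicon carbide ranks first.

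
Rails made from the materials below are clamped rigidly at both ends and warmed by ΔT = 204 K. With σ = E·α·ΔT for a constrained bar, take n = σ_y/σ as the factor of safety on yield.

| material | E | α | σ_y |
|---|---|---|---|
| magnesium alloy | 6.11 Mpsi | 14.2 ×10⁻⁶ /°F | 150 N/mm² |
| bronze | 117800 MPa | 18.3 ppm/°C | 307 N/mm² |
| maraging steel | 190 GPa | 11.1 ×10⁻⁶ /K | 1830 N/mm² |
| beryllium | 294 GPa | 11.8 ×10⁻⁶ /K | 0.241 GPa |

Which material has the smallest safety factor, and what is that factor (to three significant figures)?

beryllium, n = 0.341

With everything in SI (GPa, ×10⁻⁶/K, MPa):
  magnesium alloy: E = 42.13, α = 25.6, σ_y = 150.0 → σ = 220 MPa, n = 0.683
  bronze: E = 117.8, α = 18.3, σ_y = 307.0 → σ = 440 MPa, n = 0.698
  maraging steel: E = 190.0, α = 11.1, σ_y = 1830 → σ = 430 MPa, n = 4.25
  beryllium: E = 294.0, α = 11.8, σ_y = 241.0 → σ = 708 MPa, n = 0.341
Beryllium has the lowest safety factor, n = 0.341.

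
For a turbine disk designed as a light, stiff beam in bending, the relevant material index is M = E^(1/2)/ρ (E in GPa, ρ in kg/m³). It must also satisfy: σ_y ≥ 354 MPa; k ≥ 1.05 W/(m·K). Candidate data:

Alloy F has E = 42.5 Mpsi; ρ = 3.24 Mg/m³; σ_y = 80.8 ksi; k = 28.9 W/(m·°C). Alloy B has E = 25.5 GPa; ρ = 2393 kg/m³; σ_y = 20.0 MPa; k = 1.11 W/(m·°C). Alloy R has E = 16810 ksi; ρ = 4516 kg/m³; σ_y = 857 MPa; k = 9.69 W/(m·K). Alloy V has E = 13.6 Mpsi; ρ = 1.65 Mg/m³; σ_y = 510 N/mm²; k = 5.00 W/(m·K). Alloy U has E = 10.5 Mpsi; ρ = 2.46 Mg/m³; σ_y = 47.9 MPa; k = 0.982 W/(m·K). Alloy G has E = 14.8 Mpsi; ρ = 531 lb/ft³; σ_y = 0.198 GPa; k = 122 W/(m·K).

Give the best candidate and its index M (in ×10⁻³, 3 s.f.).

alloy V, M = 5.87×10⁻³

Screen on constraints: σ_y ≥ 354 MPa; k ≥ 1.05 W/(m·K). Survivors: alloy F, alloy R, alloy V.
Convert each candidate to consistent units, then evaluate M:
  alloy F: E = 293.0 GPa, ρ = 3240 kg/m³
  alloy R: E = 115.9 GPa, ρ = 4516 kg/m³
  alloy V: E = 93.77 GPa, ρ = 1650 kg/m³
  alloy V: M = 5.87×10⁻³
  alloy F: M = 5.28×10⁻³
  alloy R: M = 2.38×10⁻³
Alloy V has the largest M.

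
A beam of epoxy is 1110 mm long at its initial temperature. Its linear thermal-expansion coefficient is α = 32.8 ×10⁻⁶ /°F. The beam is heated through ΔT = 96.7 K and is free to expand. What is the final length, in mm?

Convert α: 32.8×10⁻⁶/°F × (9/5) = 59.0×10⁻⁶/K.
ΔL = α·L₀·ΔT = 59.0×10⁻⁶ × 1110 mm × 96.70 K = 6.34 mm.
L = L₀ + ΔL = 1110 + 6.34 = 1116.3 mm.

1116.3 mm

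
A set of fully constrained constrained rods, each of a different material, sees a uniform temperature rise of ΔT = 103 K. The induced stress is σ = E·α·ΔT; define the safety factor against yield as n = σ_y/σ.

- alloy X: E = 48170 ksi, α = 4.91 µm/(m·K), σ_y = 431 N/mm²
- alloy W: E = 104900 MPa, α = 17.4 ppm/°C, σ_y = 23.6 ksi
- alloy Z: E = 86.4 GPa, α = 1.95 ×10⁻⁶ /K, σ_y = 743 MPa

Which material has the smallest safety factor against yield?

alloy W

Converting E to GPa, α to ×10⁻⁶/K, σ_y to MPa, then σ and n for each:
  alloy X: E = 332.1, α = 4.91, σ_y = 431.0 → σ = 168 MPa, n = 2.57
  alloy W: E = 104.9, α = 17.4, σ_y = 162.7 → σ = 188 MPa, n = 0.866
  alloy Z: E = 86.40, α = 1.95, σ_y = 743.0 → σ = 17.4 MPa, n = 42.8
Alloy W has the lowest safety factor, n = 0.866.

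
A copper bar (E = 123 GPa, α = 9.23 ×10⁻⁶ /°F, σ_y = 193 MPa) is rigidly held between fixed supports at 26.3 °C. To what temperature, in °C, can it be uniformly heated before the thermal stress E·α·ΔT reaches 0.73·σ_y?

95.2 °C

α = 9.23×10⁻⁶/°F × 9/5 = 16.6×10⁻⁶/K.
E·α·ΔT = 140.9 MPa ⇒ ΔT = 140.9 / (123.0×10³ × 16.6×10⁻⁶) = 68.94 K.
T = 26.3 + 68.94 = 95.24 °C.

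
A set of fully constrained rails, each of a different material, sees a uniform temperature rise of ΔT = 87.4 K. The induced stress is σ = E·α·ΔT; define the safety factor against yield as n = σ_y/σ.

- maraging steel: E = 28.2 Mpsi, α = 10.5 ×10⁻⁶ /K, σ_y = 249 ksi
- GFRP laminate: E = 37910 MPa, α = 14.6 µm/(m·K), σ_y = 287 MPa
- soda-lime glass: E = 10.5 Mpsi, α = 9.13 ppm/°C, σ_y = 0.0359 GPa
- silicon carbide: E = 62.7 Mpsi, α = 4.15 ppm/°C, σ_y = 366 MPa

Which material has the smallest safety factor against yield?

With everything in SI (GPa, ×10⁻⁶/K, MPa):
  maraging steel: E = 194.4, α = 10.5, σ_y = 1717 → σ = 178 MPa, n = 9.62
  GFRP laminate: E = 37.91, α = 14.6, σ_y = 287.0 → σ = 48.4 MPa, n = 5.93
  soda-lime glass: E = 72.39, α = 9.13, σ_y = 35.90 → σ = 57.8 MPa, n = 0.621
  silicon carbide: E = 432.3, α = 4.15, σ_y = 366.0 → σ = 157 MPa, n = 2.33
Soda-lime glass has the lowest safety factor, n = 0.621.

soda-lime glass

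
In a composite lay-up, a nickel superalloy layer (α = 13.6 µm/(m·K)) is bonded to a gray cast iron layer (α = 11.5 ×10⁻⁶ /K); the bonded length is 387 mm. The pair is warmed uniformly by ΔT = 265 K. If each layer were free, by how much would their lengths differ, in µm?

Δα = |13.6 − 11.5|×10⁻⁶/K = 2.10×10⁻⁶/K.
ΔL_mismatch = Δα·L·ΔT = 2.10×10⁻⁶ × 387.0 mm × 265.0 K = 215 µm.

215 µm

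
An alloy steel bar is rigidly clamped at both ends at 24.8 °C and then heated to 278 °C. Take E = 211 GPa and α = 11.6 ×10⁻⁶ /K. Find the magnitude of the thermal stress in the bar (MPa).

ΔT = 253.2 K. Constrained thermal stress σ = E·α·ΔT = 211.0×10³ MPa × 11.6×10⁻⁶ × 253.2 = 620 MPa (compressive).

620 MPa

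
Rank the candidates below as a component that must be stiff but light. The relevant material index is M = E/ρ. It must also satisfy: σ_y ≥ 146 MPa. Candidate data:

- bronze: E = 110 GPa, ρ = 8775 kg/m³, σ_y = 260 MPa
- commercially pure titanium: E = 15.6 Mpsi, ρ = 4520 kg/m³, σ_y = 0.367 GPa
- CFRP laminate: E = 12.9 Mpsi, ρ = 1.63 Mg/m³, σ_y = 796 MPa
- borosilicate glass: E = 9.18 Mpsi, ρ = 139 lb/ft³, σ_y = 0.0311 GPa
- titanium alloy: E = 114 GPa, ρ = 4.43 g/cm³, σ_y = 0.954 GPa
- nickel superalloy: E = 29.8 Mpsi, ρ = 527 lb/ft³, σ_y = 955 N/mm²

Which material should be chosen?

Screen on constraints: σ_y ≥ 146 MPa. Survivors: bronze, commercially pure titanium, CFRP laminate, titanium alloy, nickel superalloy.
After converting to SI:
  bronze: E = 110.0 GPa, ρ = 8775 kg/m³
  commercially pure titanium: E = 107.6 GPa, ρ = 4520 kg/m³
  CFRP laminate: E = 88.94 GPa, ρ = 1630 kg/m³
  titanium alloy: E = 114.0 GPa, ρ = 4430 kg/m³
  nickel superalloy: E = 205.5 GPa, ρ = 8442 kg/m³
  CFRP laminate: M = 54.6 MN·m/kg
  titanium alloy: M = 25.7 MN·m/kg
  nickel superalloy: M = 24.3 MN·m/kg
  commercially pure titanium: M = 23.8 MN·m/kg
  bronze: M = 12.5 MN·m/kg
CFRP laminate ranks first.

CFRP laminate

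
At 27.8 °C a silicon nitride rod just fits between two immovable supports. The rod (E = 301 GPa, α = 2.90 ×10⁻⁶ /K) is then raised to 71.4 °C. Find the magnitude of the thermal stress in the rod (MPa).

38.1 MPa

ΔT = 43.60 K. Constrained thermal stress σ = E·α·ΔT = 301.0×10³ MPa × 2.90×10⁻⁶ × 43.60 = 38.1 MPa (compressive).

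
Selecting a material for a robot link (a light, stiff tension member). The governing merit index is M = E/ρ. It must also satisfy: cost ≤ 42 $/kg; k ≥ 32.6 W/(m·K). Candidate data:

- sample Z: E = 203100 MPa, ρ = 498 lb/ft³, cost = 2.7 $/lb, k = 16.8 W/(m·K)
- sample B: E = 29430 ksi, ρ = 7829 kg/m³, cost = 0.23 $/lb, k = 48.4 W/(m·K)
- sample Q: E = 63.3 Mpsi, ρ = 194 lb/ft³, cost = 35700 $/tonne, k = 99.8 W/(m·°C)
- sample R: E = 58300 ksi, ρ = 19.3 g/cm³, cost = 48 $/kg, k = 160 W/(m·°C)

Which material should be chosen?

sample Q

Screen on constraints: cost ≤ 42 $/kg; k ≥ 32.6 W/(m·K). Survivors: sample B, sample Q.
After converting to SI:
  sample B: E = 202.9 GPa, ρ = 7829 kg/m³
  sample Q: E = 436.4 GPa, ρ = 3108 kg/m³
  sample Q: M = 140 MN·m/kg
  sample B: M = 25.9 MN·m/kg
Sample Q ranks first.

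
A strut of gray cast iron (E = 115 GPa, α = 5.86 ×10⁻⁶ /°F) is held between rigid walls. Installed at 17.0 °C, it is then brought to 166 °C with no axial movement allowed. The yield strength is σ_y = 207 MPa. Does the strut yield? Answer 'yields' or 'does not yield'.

does not yield

α = 5.86×10⁻⁶/°F × 9/5 = 10.5×10⁻⁶/K.
ΔT = 149.0 K. Constrained thermal stress σ = E·α·ΔT = 115.0×10³ MPa × 10.5×10⁻⁶ × 149.0 = 181 MPa (compressive).
Compare to σ_y = 207 MPa: σ < σ_y, so it does not yield.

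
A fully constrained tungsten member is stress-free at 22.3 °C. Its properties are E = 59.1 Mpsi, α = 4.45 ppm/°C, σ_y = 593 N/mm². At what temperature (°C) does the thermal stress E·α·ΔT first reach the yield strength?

E = 59.1 Mpsi = 407.5 GPa.
σ_y = 593 N/mm² = 593.0 MPa.
E·α·ΔT = 593.0 MPa ⇒ ΔT = 593.0 / (407.5×10³ × 4.45×10⁻⁶) = 327.0 K.
T = 22.3 + 327.0 = 349.3 °C.

349 °C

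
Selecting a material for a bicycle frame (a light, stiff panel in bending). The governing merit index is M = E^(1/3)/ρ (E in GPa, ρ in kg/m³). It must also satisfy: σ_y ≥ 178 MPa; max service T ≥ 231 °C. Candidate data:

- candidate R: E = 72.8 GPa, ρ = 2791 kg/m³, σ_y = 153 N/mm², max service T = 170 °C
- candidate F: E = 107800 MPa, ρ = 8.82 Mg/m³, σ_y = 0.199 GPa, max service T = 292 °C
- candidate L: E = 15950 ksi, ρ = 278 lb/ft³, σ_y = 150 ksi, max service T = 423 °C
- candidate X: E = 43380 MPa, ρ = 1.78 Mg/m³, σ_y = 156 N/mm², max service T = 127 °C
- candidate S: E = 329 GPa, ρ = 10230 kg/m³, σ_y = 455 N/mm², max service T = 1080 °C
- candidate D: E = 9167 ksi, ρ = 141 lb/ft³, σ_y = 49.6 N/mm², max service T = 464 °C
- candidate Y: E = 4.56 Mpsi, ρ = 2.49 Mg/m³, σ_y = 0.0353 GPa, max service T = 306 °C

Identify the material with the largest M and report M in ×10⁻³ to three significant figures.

candidate L, M = 1.08×10⁻³

Screen on constraints: σ_y ≥ 178 MPa; max service T ≥ 231 °C. Survivors: candidate F, candidate L, candidate S.
Normalizing units and computing the index:
  candidate F: E = 107.8 GPa, ρ = 8820 kg/m³
  candidate L: E = 110.0 GPa, ρ = 4453 kg/m³
  candidate S: E = 329.0 GPa, ρ = 10230 kg/m³
  candidate L: M = 1.08×10⁻³
  candidate S: M = 0.675×10⁻³
  candidate F: M = 0.540×10⁻³
Candidate L has the largest M.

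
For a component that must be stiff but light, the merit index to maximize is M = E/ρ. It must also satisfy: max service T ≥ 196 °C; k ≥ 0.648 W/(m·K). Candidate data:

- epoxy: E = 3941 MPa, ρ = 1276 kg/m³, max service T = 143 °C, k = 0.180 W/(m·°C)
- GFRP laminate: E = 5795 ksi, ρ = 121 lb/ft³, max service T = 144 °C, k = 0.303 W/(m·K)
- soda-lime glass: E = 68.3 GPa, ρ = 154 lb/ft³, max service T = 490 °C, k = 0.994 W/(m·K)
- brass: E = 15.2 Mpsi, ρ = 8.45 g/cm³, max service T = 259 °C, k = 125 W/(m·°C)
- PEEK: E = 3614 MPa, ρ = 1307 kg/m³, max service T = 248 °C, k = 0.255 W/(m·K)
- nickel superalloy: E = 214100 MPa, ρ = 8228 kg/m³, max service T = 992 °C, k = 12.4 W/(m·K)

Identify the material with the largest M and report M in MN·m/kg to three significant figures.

soda-lime glass, M = 27.7 MN·m/kg

Screen on constraints: max service T ≥ 196 °C; k ≥ 0.648 W/(m·K). Survivors: soda-lime glass, brass, nickel superalloy.
Convert each candidate to consistent units, then evaluate M:
  soda-lime glass: E = 68.30 GPa, ρ = 2467 kg/m³
  brass: E = 104.8 GPa, ρ = 8450 kg/m³
  nickel superalloy: E = 214.1 GPa, ρ = 8228 kg/m³
  soda-lime glass: M = 27.7 MN·m/kg
  nickel superalloy: M = 26.0 MN·m/kg
  brass: M = 12.4 MN·m/kg
The maximum is for soda-lime glass.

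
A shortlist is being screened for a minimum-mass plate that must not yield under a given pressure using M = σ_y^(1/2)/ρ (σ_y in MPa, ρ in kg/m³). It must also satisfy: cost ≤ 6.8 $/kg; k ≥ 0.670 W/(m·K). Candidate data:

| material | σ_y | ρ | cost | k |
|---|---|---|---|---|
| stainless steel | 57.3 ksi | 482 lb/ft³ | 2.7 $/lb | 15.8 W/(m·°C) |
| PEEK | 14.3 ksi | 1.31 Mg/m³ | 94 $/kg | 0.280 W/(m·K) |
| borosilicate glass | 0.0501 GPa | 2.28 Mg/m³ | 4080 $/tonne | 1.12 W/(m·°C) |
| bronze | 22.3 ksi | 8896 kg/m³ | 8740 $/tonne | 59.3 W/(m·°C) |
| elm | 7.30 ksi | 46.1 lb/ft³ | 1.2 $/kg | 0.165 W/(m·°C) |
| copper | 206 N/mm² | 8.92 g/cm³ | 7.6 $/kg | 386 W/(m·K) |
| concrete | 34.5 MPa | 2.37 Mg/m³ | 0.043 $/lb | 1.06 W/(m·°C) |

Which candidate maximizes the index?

Screen on constraints: cost ≤ 6.8 $/kg; k ≥ 0.670 W/(m·K). Survivors: stainless steel, borosilicate glass, concrete.
Normalizing units and computing the index:
  stainless steel: σ_y = 395.1 MPa, ρ = 7721 kg/m³
  borosilicate glass: σ_y = 50.10 MPa, ρ = 2280 kg/m³
  concrete: σ_y = 34.50 MPa, ρ = 2370 kg/m³
  borosilicate glass: M = 3.10×10⁻³
  stainless steel: M = 2.57×10⁻³
  concrete: M = 2.48×10⁻³
The maximum is for borosilicate glass.

borosilicate glass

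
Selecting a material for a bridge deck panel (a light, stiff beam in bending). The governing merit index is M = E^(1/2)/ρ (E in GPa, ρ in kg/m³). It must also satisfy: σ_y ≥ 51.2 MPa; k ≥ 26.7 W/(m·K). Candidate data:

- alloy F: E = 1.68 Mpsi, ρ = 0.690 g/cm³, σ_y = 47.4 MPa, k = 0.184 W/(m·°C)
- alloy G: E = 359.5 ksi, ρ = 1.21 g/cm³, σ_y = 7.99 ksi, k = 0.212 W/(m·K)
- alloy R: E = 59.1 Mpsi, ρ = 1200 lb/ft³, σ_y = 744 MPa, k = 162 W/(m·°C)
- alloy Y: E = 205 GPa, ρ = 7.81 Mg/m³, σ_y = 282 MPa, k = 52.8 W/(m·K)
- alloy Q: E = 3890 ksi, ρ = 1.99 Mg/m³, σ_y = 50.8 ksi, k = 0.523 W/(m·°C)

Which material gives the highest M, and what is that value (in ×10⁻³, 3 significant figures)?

alloy Y, M = 1.83×10⁻³

Screen on constraints: σ_y ≥ 51.2 MPa; k ≥ 26.7 W/(m·K). Survivors: alloy R, alloy Y.
Putting every candidate on a common basis:
  alloy R: E = 407.5 GPa, ρ = 19220 kg/m³
  alloy Y: E = 205.0 GPa, ρ = 7810 kg/m³
  alloy Y: M = 1.83×10⁻³
  alloy R: M = 1.05×10⁻³
Highest index: alloy Y.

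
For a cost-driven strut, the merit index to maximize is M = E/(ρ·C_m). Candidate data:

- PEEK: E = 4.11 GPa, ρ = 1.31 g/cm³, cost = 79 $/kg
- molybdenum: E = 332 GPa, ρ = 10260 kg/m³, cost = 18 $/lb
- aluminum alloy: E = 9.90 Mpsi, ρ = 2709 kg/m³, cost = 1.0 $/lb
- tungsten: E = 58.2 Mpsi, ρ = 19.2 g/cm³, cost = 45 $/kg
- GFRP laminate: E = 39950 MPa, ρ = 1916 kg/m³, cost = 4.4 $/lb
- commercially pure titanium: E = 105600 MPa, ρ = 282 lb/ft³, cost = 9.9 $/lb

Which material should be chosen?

aluminum alloy

Normalizing units and computing the index:
  PEEK: E = 4.110 GPa, ρ = 1310 kg/m³, cost = 79.00 $/kg
  molybdenum: E = 332.0 GPa, ρ = 10260 kg/m³, cost = 39.68 $/kg
  aluminum alloy: E = 68.26 GPa, ρ = 2709 kg/m³, cost = 2.205 $/kg
  tungsten: E = 401.3 GPa, ρ = 19200 kg/m³, cost = 45.00 $/kg
  GFRP laminate: E = 39.95 GPa, ρ = 1916 kg/m³, cost = 9.700 $/kg
  commercially pure titanium: E = 105.6 GPa, ρ = 4517 kg/m³, cost = 21.83 $/kg
  aluminum alloy: M = 11.4 MN·m per $
  GFRP laminate: M = 2.15 MN·m per $
  commercially pure titanium: M = 1.07 MN·m per $
  molybdenum: M = 0.815 MN·m per $
  tungsten: M = 0.464 MN·m per $
  PEEK: M = 0.0397 MN·m per $
Aluminum alloy ranks first.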